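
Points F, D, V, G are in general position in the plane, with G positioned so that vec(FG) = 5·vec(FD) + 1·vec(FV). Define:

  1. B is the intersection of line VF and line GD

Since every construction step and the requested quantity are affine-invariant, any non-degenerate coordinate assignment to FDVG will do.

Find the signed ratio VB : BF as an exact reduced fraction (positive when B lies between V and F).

Set F = (0, 0), D = (1, 0), V = (0, 1), G = (5, 1); any affine frame gives the same invariant.
1. B is the intersection of line VF and line GD ⇒ B = (0, -1/4)
B = V + t·(F−V) with t = 5/4, so VB:BF = t:(1−t) = 5/4:-1/4

VB:BF = -5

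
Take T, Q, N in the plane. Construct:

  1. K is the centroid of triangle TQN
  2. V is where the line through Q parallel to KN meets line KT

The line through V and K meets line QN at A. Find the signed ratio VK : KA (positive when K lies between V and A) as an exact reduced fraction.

Assign T = (0, 0), Q = (1, 0), N = (0, 1) — the answer is frame-independent, so this choice is without loss of generality.
1. K is the centroid of triangle TQN ⇒ K = (1/3, 1/3)
2. V is where the line through Q parallel to KN meets line KT ⇒ V = (2/3, 2/3)
line VK meets QN at A = (1/2, 1/2)
K = V + t·(A−V) with t = 2, so VK:KA = 2:-1

VK:KA = -2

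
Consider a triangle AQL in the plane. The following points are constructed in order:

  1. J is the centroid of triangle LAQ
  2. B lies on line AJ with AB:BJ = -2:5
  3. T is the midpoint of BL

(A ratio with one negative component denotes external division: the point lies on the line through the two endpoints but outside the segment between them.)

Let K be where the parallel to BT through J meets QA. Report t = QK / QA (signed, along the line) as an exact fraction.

t = 8/11

Assign A = (0, 0), Q = (1, 0), L = (0, 1) — the answer is frame-independent, so this choice is without loss of generality.
1. J is the centroid of triangle LAQ ⇒ J = (1/3, 1/3)
2. B lies on line AJ with AB:BJ = -2:5 ⇒ B = (-2/9, -2/9)
3. T is the midpoint of BL ⇒ T = (-1/9, 7/18)
through J parallel to BT: direction (1/9, 11/18); meets QA at K = (3/11, 0)
K = Q + t·(A−Q) with t = 8/11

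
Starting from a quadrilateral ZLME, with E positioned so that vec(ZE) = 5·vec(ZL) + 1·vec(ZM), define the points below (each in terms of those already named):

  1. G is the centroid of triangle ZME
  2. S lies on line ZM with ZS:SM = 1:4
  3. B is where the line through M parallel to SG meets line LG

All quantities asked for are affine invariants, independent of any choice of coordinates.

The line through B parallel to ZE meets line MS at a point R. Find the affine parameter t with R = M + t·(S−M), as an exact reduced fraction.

t = -5/18

Choose coordinates Z = (0, 0), L = (1, 0), M = (0, 1), E = (5, 1).
1. G is the centroid of triangle ZME ⇒ G = (5/3, 2/3)
2. S lies on line ZM with ZS:SM = 1:4 ⇒ S = (0, 1/5)
3. B is where the line through M parallel to SG meets line LG ⇒ B = (25/9, 16/9)
through B parallel to ZE: direction (5, 1); meets MS at R = (0, 11/9)
R = M + t·(S−M) with t = -5/18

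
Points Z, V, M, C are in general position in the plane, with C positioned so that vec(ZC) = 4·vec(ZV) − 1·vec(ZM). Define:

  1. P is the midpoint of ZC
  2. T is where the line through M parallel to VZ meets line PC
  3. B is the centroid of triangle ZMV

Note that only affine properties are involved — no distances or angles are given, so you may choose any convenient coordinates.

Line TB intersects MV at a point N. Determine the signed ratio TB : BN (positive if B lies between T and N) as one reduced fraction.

Assign Z = (0, 0), V = (1, 0), M = (0, 1), C = (4, -1) — the answer is frame-independent, so this choice is without loss of generality.
1. P is the midpoint of ZC ⇒ P = (2, -1/2)
2. T is where the line through M parallel to VZ meets line PC ⇒ T = (-4, 1)
3. B is the centroid of triangle ZMV ⇒ B = (1/3, 1/3)
line TB meets MV at N = (8/11, 3/11)
B = T + t·(N−T) with t = 11/12, so TB:BN = 11/12:1/12

TB:BN = 11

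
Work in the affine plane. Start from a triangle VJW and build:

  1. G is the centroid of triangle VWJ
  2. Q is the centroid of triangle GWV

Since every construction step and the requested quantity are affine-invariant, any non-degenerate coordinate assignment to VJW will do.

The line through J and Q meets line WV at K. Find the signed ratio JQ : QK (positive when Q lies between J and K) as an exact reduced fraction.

Work in coordinates with V = (0, 0), J = (1, 0), W = (0, 1).
1. G is the centroid of triangle VWJ ⇒ G = (1/3, 1/3)
2. Q is the centroid of triangle GWV ⇒ Q = (1/9, 4/9)
line JQ meets WV at K = (0, 1/2)
Q = J + t·(K−J) with t = 8/9, so JQ:QK = 8/9:1/9

JQ:QK = 8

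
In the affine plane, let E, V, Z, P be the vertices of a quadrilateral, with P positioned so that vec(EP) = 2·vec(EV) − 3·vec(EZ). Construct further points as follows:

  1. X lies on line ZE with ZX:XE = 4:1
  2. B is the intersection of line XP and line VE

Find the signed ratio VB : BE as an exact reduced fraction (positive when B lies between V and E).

Set E = (0, 0), V = (1, 0), Z = (0, 1), P = (2, -3); any affine frame gives the same invariant.
1. X lies on line ZE with ZX:XE = 4:1 ⇒ X = (0, 1/5)
2. B is the intersection of line XP and line VE ⇒ B = (1/8, 0)
B = V + t·(E−V) with t = 7/8, so VB:BE = t:(1−t) = 7/8:1/8

VB:BE = 7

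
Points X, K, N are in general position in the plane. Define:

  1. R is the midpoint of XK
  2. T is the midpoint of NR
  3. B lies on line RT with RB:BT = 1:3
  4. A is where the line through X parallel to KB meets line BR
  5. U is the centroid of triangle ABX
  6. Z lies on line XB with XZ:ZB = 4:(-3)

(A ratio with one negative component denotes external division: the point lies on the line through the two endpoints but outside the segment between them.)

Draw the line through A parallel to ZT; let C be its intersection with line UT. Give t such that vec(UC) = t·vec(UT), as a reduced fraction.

t = -1/4

Set X = (0, 0), K = (1, 0), N = (0, 1); any affine frame gives the same invariant.
1. R is the midpoint of XK ⇒ R = (1/2, 0)
2. T is the midpoint of NR ⇒ T = (1/4, 1/2)
3. B lies on line RT with RB:BT = 1:3 ⇒ B = (7/16, 1/8)
4. A is where the line through X parallel to KB meets line BR ⇒ A = (9/16, -1/8)
5. U is the centroid of triangle ABX ⇒ U = (1/3, 0)
6. Z lies on line XB with XZ:ZB = 4:(-3) ⇒ Z = (7/4, 1/2)
through A parallel to ZT: direction (-3/2, 0); meets UT at C = (17/48, -1/8)
C = U + t·(T−U) with t = -1/4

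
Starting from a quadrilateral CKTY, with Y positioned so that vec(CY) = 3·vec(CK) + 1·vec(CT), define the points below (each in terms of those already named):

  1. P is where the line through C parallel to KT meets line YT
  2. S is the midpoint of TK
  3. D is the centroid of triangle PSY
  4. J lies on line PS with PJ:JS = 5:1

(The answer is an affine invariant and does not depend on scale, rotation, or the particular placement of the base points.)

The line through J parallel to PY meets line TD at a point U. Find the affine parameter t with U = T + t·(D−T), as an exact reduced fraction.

t = 5/2

Assign C = (0, 0), K = (1, 0), T = (0, 1), Y = (3, 1) — the answer is frame-independent, so this choice is without loss of generality.
1. P is where the line through C parallel to KT meets line YT ⇒ P = (-1, 1)
2. S is the midpoint of TK ⇒ S = (1/2, 1/2)
3. D is the centroid of triangle PSY ⇒ D = (5/6, 5/6)
4. J lies on line PS with PJ:JS = 5:1 ⇒ J = (1/4, 7/12)
through J parallel to PY: direction (4, 0); meets TD at U = (25/12, 7/12)
U = T + t·(D−T) with t = 5/2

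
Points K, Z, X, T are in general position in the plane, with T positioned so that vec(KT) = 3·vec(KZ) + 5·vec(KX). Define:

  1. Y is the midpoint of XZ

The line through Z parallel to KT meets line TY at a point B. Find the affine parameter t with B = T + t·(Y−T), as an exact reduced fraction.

t = 5

Set K = (0, 0), Z = (1, 0), X = (0, 1), T = (3, 5); any affine frame gives the same invariant.
1. Y is the midpoint of XZ ⇒ Y = (1/2, 1/2)
through Z parallel to KT: direction (3, 5); meets TY at B = (-19/2, -35/2)
B = T + t·(Y−T) with t = 5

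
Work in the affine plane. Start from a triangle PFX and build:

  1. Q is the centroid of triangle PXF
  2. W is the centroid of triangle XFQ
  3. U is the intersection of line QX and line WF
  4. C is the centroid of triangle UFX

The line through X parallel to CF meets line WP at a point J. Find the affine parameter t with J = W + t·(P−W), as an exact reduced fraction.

Work in coordinates with P = (0, 0), F = (1, 0), X = (0, 1).
1. Q is the centroid of triangle PXF ⇒ Q = (1/3, 1/3)
2. W is the centroid of triangle XFQ ⇒ W = (4/9, 4/9)
3. U is the intersection of line QX and line WF ⇒ U = (1/6, 2/3)
4. C is the centroid of triangle UFX ⇒ C = (7/18, 5/9)
through X parallel to CF: direction (11/18, -5/9); meets WP at J = (11/21, 11/21)
J = W + t·(P−W) with t = -5/28

t = -5/28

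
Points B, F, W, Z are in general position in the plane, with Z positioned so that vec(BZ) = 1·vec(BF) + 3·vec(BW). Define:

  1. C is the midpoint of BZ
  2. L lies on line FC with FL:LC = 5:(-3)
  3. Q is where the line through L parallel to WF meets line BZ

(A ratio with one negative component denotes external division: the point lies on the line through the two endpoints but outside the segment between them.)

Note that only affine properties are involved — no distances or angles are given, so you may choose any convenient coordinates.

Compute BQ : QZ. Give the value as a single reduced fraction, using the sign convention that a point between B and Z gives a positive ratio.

BQ:QZ = 7

Work in coordinates with B = (0, 0), F = (1, 0), W = (0, 1), Z = (1, 3).
1. C is the midpoint of BZ ⇒ C = (1/2, 3/2)
2. L lies on line FC with FL:LC = 5:(-3) ⇒ L = (-1/4, 15/4)
3. Q is where the line through L parallel to WF meets line BZ ⇒ Q = (7/8, 21/8)
Q = B + t·(Z−B) with t = 7/8, so BQ:QZ = t:(1−t) = 7/8:1/8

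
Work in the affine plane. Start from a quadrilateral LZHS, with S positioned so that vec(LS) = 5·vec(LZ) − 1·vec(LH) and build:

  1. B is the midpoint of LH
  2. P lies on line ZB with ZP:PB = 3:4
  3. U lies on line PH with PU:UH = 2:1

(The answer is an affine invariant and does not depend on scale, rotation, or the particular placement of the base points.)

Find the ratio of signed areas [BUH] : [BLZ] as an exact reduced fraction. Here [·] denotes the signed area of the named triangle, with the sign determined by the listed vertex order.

[BUH]:[BLZ] = 4/21

Choose coordinates L = (0, 0), Z = (1, 0), H = (0, 1), S = (5, -1).
1. B is the midpoint of LH ⇒ B = (0, 1/2)
2. P lies on line ZB with ZP:PB = 3:4 ⇒ P = (4/7, 3/14)
3. U lies on line PH with PU:UH = 2:1 ⇒ U = (4/21, 31/42)
2·[BUH] = 2/21, 2·[BLZ] = 1/2
[BUH]:[BLZ] = 2/21:1/2 = 4/21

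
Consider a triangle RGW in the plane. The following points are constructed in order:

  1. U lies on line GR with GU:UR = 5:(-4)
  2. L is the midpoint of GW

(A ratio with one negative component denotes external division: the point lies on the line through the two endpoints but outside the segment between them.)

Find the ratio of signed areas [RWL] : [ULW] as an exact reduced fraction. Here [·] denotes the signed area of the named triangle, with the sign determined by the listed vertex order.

Work in coordinates with R = (0, 0), G = (1, 0), W = (0, 1).
1. U lies on line GR with GU:UR = 5:(-4) ⇒ U = (-4, 0)
2. L is the midpoint of GW ⇒ L = (1/2, 1/2)
2·[RWL] = -1/2, 2·[ULW] = 5/2
[RWL]:[ULW] = -1/2:5/2 = -1/5

[RWL]:[ULW] = -1/5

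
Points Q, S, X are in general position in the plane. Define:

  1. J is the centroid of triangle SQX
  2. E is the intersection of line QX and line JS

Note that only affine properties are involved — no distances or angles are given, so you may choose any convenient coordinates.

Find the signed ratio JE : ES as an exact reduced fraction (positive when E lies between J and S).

Choose coordinates Q = (0, 0), S = (1, 0), X = (0, 1).
1. J is the centroid of triangle SQX ⇒ J = (1/3, 1/3)
2. E is the intersection of line QX and line JS ⇒ E = (0, 1/2)
E = J + t·(S−J) with t = -1/2, so JE:ES = t:(1−t) = -1/2:3/2

JE:ES = -1/3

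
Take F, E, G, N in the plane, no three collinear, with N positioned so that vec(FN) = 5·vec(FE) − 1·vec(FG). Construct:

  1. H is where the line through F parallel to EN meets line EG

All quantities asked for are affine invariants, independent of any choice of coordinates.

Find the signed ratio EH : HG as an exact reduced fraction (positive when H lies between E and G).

EH:HG = -1/4

Set F = (0, 0), E = (1, 0), G = (0, 1), N = (5, -1); any affine frame gives the same invariant.
1. H is where the line through F parallel to EN meets line EG ⇒ H = (4/3, -1/3)
H = E + t·(G−E) with t = -1/3, so EH:HG = t:(1−t) = -1/3:4/3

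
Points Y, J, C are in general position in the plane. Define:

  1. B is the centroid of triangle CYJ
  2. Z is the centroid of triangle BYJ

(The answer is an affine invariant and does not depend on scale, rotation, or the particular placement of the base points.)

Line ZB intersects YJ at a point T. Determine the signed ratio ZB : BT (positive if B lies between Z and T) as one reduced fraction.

Choose coordinates Y = (0, 0), J = (1, 0), C = (0, 1).
1. B is the centroid of triangle CYJ ⇒ B = (1/3, 1/3)
2. Z is the centroid of triangle BYJ ⇒ Z = (4/9, 1/9)
line ZB meets YJ at T = (1/2, 0)
B = Z + t·(T−Z) with t = -2, so ZB:BT = -2:3

ZB:BT = -2/3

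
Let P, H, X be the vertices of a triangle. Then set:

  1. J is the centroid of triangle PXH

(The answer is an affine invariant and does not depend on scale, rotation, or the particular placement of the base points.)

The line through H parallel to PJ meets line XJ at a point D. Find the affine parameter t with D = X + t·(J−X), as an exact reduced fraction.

t = 2

Choose coordinates P = (0, 0), H = (1, 0), X = (0, 1).
1. J is the centroid of triangle PXH ⇒ J = (1/3, 1/3)
through H parallel to PJ: direction (1/3, 1/3); meets XJ at D = (2/3, -1/3)
D = X + t·(J−X) with t = 2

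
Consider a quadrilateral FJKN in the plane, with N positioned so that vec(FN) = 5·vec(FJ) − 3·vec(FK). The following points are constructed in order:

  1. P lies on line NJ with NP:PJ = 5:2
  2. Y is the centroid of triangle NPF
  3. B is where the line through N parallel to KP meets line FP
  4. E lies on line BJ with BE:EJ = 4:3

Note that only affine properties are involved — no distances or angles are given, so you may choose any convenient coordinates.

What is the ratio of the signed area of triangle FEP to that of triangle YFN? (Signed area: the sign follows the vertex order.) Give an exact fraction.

Assign F = (0, 0), J = (1, 0), K = (0, 1), N = (5, -3) — the answer is frame-independent, so this choice is without loss of generality.
1. P lies on line NJ with NP:PJ = 5:2 ⇒ P = (15/7, -6/7)
2. Y is the centroid of triangle NPF ⇒ Y = (50/21, -9/7)
3. B is where the line through N parallel to KP meets line FP ⇒ B = (20/7, -8/7)
4. E lies on line BJ with BE:EJ = 4:3 ⇒ E = (88/49, -24/49)
2·[FEP] = -24/49, 2·[YFN] = 5/7
[FEP]:[YFN] = -24/49:5/7 = -24/35

[FEP]:[YFN] = -24/35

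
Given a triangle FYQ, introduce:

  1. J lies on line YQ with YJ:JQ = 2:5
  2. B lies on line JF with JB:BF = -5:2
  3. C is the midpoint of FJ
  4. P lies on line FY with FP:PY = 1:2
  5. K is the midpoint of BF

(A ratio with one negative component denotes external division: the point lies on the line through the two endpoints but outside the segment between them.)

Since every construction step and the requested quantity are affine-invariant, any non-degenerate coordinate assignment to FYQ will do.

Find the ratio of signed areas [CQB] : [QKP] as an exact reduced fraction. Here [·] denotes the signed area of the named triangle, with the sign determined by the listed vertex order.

Choose coordinates F = (0, 0), Y = (1, 0), Q = (0, 1).
1. J lies on line YQ with YJ:JQ = 2:5 ⇒ J = (5/7, 2/7)
2. B lies on line JF with JB:BF = -5:2 ⇒ B = (-10/21, -4/21)
3. C is the midpoint of FJ ⇒ C = (5/14, 1/7)
4. P lies on line FY with FP:PY = 1:2 ⇒ P = (1/3, 0)
5. K is the midpoint of BF ⇒ K = (-5/21, -2/21)
2·[CQB] = 5/6, 2·[QKP] = 38/63
[CQB]:[QKP] = 5/6:38/63 = 105/76

[CQB]:[QKP] = 105/76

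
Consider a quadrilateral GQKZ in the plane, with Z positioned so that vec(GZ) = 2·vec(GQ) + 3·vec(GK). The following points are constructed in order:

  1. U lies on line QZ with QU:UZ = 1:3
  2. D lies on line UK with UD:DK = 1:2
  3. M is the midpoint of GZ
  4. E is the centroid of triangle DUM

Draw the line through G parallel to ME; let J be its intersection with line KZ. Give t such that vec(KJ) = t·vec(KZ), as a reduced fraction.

t = -1/36

Choose coordinates G = (0, 0), Q = (1, 0), K = (0, 1), Z = (2, 3).
1. U lies on line QZ with QU:UZ = 1:3 ⇒ U = (5/4, 3/4)
2. D lies on line UK with UD:DK = 1:2 ⇒ D = (5/6, 5/6)
3. M is the midpoint of GZ ⇒ M = (1, 3/2)
4. E is the centroid of triangle DUM ⇒ E = (37/36, 37/36)
through G parallel to ME: direction (1/36, -17/36); meets KZ at J = (-1/18, 17/18)
J = K + t·(Z−K) with t = -1/36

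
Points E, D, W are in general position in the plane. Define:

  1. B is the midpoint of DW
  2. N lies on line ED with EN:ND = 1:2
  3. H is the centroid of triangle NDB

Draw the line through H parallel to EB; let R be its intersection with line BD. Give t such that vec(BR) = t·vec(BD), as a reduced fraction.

Work in coordinates with E = (0, 0), D = (1, 0), W = (0, 1).
1. B is the midpoint of DW ⇒ B = (1/2, 1/2)
2. N lies on line ED with EN:ND = 1:2 ⇒ N = (1/3, 0)
3. H is the centroid of triangle NDB ⇒ H = (11/18, 1/6)
through H parallel to EB: direction (1/2, 1/2); meets BD at R = (13/18, 5/18)
R = B + t·(D−B) with t = 4/9

t = 4/9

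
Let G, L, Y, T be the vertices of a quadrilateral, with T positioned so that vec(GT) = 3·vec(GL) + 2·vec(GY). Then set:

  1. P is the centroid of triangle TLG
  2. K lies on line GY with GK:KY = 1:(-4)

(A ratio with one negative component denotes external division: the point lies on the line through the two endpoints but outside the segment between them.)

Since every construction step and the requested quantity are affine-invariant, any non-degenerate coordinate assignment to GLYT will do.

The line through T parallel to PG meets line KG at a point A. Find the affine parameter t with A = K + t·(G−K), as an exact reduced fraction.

t = 5/2

Choose coordinates G = (0, 0), L = (1, 0), Y = (0, 1), T = (3, 2).
1. P is the centroid of triangle TLG ⇒ P = (4/3, 2/3)
2. K lies on line GY with GK:KY = 1:(-4) ⇒ K = (0, -1/3)
through T parallel to PG: direction (-4/3, -2/3); meets KG at A = (0, 1/2)
A = K + t·(G−K) with t = 5/2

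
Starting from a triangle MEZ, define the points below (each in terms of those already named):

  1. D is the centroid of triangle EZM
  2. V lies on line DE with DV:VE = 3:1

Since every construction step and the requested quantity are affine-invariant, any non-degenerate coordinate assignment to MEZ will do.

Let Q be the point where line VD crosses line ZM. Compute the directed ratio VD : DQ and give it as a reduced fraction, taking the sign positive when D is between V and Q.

VD:DQ = 3/2

Choose coordinates M = (0, 0), E = (1, 0), Z = (0, 1).
1. D is the centroid of triangle EZM ⇒ D = (1/3, 1/3)
2. V lies on line DE with DV:VE = 3:1 ⇒ V = (5/6, 1/12)
line VD meets ZM at Q = (0, 1/2)
D = V + t·(Q−V) with t = 3/5, so VD:DQ = 3/5:2/5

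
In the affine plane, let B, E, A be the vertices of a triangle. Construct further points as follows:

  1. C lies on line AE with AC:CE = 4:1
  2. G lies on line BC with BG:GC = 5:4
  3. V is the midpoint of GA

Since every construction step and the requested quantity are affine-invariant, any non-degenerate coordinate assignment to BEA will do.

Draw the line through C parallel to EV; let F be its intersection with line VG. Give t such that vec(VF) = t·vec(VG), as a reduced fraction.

Set B = (0, 0), E = (1, 0), A = (0, 1); any affine frame gives the same invariant.
1. C lies on line AE with AC:CE = 4:1 ⇒ C = (4/5, 1/5)
2. G lies on line BC with BG:GC = 5:4 ⇒ G = (4/9, 1/9)
3. V is the midpoint of GA ⇒ V = (2/9, 5/9)
through C parallel to EV: direction (-7/9, 5/9); meets VG at F = (8/45, 29/45)
F = V + t·(G−V) with t = -1/5

t = -1/5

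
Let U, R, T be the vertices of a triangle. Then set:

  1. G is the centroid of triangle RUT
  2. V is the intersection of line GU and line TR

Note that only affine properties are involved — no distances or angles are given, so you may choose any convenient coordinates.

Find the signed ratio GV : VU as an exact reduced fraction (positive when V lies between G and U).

GV:VU = -1/3

Choose coordinates U = (0, 0), R = (1, 0), T = (0, 1).
1. G is the centroid of triangle RUT ⇒ G = (1/3, 1/3)
2. V is the intersection of line GU and line TR ⇒ V = (1/2, 1/2)
V = G + t·(U−G) with t = -1/2, so GV:VU = t:(1−t) = -1/2:3/2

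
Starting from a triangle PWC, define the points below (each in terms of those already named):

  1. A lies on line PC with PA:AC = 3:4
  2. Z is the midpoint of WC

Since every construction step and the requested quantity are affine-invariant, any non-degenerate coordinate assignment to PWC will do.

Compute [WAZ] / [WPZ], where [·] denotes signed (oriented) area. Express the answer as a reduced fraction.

[WAZ]:[WPZ] = 4/7

Work in coordinates with P = (0, 0), W = (1, 0), C = (0, 1).
1. A lies on line PC with PA:AC = 3:4 ⇒ A = (0, 3/7)
2. Z is the midpoint of WC ⇒ Z = (1/2, 1/2)
2·[WAZ] = -2/7, 2·[WPZ] = -1/2
[WAZ]:[WPZ] = -2/7:-1/2 = 4/7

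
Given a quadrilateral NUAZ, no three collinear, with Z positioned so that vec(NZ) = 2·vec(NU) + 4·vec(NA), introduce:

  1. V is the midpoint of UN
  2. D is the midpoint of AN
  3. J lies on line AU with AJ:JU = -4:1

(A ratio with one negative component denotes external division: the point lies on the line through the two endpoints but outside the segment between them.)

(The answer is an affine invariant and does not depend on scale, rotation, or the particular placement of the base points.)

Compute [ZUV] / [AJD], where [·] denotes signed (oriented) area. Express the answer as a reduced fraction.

[ZUV]:[AJD] = 3

Assign N = (0, 0), U = (1, 0), A = (0, 1), Z = (2, 4) — the answer is frame-independent, so this choice is without loss of generality.
1. V is the midpoint of UN ⇒ V = (1/2, 0)
2. D is the midpoint of AN ⇒ D = (0, 1/2)
3. J lies on line AU with AJ:JU = -4:1 ⇒ J = (4/3, -1/3)
2·[ZUV] = -2, 2·[AJD] = -2/3
[ZUV]:[AJD] = -2:-2/3 = 3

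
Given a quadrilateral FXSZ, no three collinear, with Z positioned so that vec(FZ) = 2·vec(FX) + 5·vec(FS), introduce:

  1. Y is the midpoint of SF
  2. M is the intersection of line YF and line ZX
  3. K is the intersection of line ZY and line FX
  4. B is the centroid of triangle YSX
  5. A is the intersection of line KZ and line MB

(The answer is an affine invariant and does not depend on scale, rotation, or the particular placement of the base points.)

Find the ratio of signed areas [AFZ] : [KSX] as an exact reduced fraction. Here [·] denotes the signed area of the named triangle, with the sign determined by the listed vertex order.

Work in coordinates with F = (0, 0), X = (1, 0), S = (0, 1), Z = (2, 5).
1. Y is the midpoint of SF ⇒ Y = (0, 1/2)
2. M is the intersection of line YF and line ZX ⇒ M = (0, -5)
3. K is the intersection of line ZY and line FX ⇒ K = (-2/9, 0)
4. B is the centroid of triangle YSX ⇒ B = (1/3, 1/2)
5. A is the intersection of line KZ and line MB ⇒ A = (22/57, 26/19)
2·[AFZ] = 46/57, 2·[KSX] = -11/9
[AFZ]:[KSX] = 46/57:-11/9 = -138/209

[AFZ]:[KSX] = -138/209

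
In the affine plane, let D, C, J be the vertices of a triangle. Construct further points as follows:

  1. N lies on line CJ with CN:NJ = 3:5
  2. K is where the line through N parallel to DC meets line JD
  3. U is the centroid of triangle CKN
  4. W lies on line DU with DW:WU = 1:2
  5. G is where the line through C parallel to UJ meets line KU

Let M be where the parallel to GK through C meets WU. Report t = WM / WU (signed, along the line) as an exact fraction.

t = 11/26

Set D = (0, 0), C = (1, 0), J = (0, 1); any affine frame gives the same invariant.
1. N lies on line CJ with CN:NJ = 3:5 ⇒ N = (5/8, 3/8)
2. K is where the line through N parallel to DC meets line JD ⇒ K = (0, 3/8)
3. U is the centroid of triangle CKN ⇒ U = (13/24, 1/4)
4. W lies on line DU with DW:WU = 1:2 ⇒ W = (13/72, 1/12)
5. G is where the line through C parallel to UJ meets line KU ⇒ G = (7/8, 9/52)
through C parallel to GK: direction (-7/8, 21/104); meets WU at M = (1/3, 2/13)
M = W + t·(U−W) with t = 11/26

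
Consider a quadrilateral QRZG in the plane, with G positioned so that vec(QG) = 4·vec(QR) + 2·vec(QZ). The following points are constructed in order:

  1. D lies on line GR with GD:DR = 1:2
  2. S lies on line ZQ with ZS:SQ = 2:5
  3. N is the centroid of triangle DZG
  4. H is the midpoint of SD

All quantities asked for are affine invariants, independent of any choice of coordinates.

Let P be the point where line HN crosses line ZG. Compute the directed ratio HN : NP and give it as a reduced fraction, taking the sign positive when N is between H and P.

HN:NP = 107/70

Assign Q = (0, 0), R = (1, 0), Z = (0, 1), G = (4, 2) — the answer is frame-independent, so this choice is without loss of generality.
1. D lies on line GR with GD:DR = 1:2 ⇒ D = (3, 4/3)
2. S lies on line ZQ with ZS:SQ = 2:5 ⇒ S = (0, 5/7)
3. N is the centroid of triangle DZG ⇒ N = (7/3, 13/9)
4. H is the midpoint of SD ⇒ H = (3/2, 43/42)
line HN meets ZG at P = (308/107, 184/107)
N = H + t·(P−H) with t = 107/177, so HN:NP = 107/177:70/177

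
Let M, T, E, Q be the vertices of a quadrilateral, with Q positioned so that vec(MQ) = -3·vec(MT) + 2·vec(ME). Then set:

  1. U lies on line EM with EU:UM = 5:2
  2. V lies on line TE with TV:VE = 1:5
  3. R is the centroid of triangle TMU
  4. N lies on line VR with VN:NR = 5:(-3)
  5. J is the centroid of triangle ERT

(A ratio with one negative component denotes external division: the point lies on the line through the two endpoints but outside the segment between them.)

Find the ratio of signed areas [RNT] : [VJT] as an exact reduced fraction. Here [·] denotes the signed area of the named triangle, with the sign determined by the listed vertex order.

[RNT]:[VJT] = 9/2

Assign M = (0, 0), T = (1, 0), E = (0, 1), Q = (-3, 2) — the answer is frame-independent, so this choice is without loss of generality.
1. U lies on line EM with EU:UM = 5:2 ⇒ U = (0, 2/7)
2. V lies on line TE with TV:VE = 1:5 ⇒ V = (5/6, 1/6)
3. R is the centroid of triangle TMU ⇒ R = (1/3, 2/21)
4. N lies on line VR with VN:NR = 5:(-3) ⇒ N = (-5/12, -1/84)
5. J is the centroid of triangle ERT ⇒ J = (4/9, 23/63)
2·[RNT] = 1/7, 2·[VJT] = 2/63
[RNT]:[VJT] = 1/7:2/63 = 9/2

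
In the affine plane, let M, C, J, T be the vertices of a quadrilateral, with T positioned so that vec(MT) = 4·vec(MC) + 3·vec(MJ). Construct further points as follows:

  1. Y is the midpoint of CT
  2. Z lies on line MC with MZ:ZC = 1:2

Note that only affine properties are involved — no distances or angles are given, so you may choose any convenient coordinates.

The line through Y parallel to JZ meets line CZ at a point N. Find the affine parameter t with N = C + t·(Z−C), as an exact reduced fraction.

Assign M = (0, 0), C = (1, 0), J = (0, 1), T = (4, 3) — the answer is frame-independent, so this choice is without loss of generality.
1. Y is the midpoint of CT ⇒ Y = (5/2, 3/2)
2. Z lies on line MC with MZ:ZC = 1:2 ⇒ Z = (1/3, 0)
through Y parallel to JZ: direction (1/3, -1); meets CZ at N = (3, 0)
N = C + t·(Z−C) with t = -3

t = -3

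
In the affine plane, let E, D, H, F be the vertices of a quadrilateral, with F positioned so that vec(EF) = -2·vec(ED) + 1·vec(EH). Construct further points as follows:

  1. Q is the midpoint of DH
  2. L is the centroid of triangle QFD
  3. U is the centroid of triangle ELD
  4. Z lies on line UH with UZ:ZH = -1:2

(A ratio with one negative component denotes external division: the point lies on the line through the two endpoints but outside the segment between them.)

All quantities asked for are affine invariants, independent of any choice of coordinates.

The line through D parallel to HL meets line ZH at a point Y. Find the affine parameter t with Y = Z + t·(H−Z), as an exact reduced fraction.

Set E = (0, 0), D = (1, 0), H = (0, 1), F = (-2, 1); any affine frame gives the same invariant.
1. Q is the midpoint of DH ⇒ Q = (1/2, 1/2)
2. L is the centroid of triangle QFD ⇒ L = (-1/6, 1/2)
3. U is the centroid of triangle ELD ⇒ U = (5/18, 1/6)
4. Z lies on line UH with UZ:ZH = -1:2 ⇒ Z = (5/9, -2/3)
through D parallel to HL: direction (-1/6, -1/2); meets ZH at Y = (2/3, -1)
Y = Z + t·(H−Z) with t = -1/5

t = -1/5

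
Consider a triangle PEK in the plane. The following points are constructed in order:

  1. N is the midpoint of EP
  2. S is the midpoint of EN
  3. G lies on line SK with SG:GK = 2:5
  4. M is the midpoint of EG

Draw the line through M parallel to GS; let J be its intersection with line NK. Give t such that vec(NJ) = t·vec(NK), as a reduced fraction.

t = 3/2

Choose coordinates P = (0, 0), E = (1, 0), K = (0, 1).
1. N is the midpoint of EP ⇒ N = (1/2, 0)
2. S is the midpoint of EN ⇒ S = (3/4, 0)
3. G lies on line SK with SG:GK = 2:5 ⇒ G = (15/28, 2/7)
4. M is the midpoint of EG ⇒ M = (43/56, 1/7)
through M parallel to GS: direction (3/14, -2/7); meets NK at J = (-1/4, 3/2)
J = N + t·(K−N) with t = 3/2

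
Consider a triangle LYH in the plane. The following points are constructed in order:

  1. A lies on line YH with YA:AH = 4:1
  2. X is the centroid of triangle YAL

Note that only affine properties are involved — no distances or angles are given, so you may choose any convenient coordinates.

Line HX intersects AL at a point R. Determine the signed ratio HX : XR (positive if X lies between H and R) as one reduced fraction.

HX:XR = -7/4

Work in coordinates with L = (0, 0), Y = (1, 0), H = (0, 1).
1. A lies on line YH with YA:AH = 4:1 ⇒ A = (1/5, 4/5)
2. X is the centroid of triangle YAL ⇒ X = (2/5, 4/15)
line HX meets AL at R = (6/35, 24/35)
X = H + t·(R−H) with t = 7/3, so HX:XR = 7/3:-4/3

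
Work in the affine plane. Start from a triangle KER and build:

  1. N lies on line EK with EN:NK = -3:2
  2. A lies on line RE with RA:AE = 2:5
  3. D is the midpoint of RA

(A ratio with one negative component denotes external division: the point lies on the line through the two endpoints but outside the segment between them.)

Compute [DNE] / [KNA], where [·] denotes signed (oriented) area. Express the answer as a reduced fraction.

Choose coordinates K = (0, 0), E = (1, 0), R = (0, 1).
1. N lies on line EK with EN:NK = -3:2 ⇒ N = (-2, 0)
2. A lies on line RE with RA:AE = 2:5 ⇒ A = (2/7, 5/7)
3. D is the midpoint of RA ⇒ D = (1/7, 6/7)
2·[DNE] = 18/7, 2·[KNA] = -10/7
[DNE]:[KNA] = 18/7:-10/7 = -9/5

[DNE]:[KNA] = -9/5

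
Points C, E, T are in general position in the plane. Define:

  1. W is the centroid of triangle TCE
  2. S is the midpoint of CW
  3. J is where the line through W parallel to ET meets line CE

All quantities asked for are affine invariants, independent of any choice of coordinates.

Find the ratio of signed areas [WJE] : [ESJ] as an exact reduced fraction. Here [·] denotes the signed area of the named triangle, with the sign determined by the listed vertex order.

[WJE]:[ESJ] = 2

Choose coordinates C = (0, 0), E = (1, 0), T = (0, 1).
1. W is the centroid of triangle TCE ⇒ W = (1/3, 1/3)
2. S is the midpoint of CW ⇒ S = (1/6, 1/6)
3. J is where the line through W parallel to ET meets line CE ⇒ J = (2/3, 0)
2·[WJE] = 1/9, 2·[ESJ] = 1/18
[WJE]:[ESJ] = 1/9:1/18 = 2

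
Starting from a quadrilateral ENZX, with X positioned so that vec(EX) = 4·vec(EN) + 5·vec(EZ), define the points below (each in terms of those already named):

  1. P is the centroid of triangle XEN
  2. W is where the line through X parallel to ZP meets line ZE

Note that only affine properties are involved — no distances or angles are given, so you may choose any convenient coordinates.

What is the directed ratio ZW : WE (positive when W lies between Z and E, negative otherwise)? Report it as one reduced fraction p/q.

ZW:WE = -12/17

Work in coordinates with E = (0, 0), N = (1, 0), Z = (0, 1), X = (4, 5).
1. P is the centroid of triangle XEN ⇒ P = (5/3, 5/3)
2. W is where the line through X parallel to ZP meets line ZE ⇒ W = (0, 17/5)
W = Z + t·(E−Z) with t = -12/5, so ZW:WE = t:(1−t) = -12/5:17/5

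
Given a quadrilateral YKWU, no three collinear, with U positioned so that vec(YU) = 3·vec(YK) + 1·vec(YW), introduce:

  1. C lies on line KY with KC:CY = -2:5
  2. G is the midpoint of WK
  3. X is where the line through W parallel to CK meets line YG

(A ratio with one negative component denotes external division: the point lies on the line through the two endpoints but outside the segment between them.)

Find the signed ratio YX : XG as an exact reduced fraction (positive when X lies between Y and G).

Assign Y = (0, 0), K = (1, 0), W = (0, 1), U = (3, 1) — the answer is frame-independent, so this choice is without loss of generality.
1. C lies on line KY with KC:CY = -2:5 ⇒ C = (5/3, 0)
2. G is the midpoint of WK ⇒ G = (1/2, 1/2)
3. X is where the line through W parallel to CK meets line YG ⇒ X = (1, 1)
X = Y + t·(G−Y) with t = 2, so YX:XG = t:(1−t) = 2:-1

YX:XG = -2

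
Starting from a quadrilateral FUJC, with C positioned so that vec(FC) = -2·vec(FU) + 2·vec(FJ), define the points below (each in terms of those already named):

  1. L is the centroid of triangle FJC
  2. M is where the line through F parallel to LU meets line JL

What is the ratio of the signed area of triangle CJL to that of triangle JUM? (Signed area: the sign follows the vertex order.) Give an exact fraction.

[CJL]:[JUM] = 2/5

Work in coordinates with F = (0, 0), U = (1, 0), J = (0, 1), C = (-2, 2).
1. L is the centroid of triangle FJC ⇒ L = (-2/3, 1)
2. M is where the line through F parallel to LU meets line JL ⇒ M = (-5/3, 1)
2·[CJL] = -2/3, 2·[JUM] = -5/3
[CJL]:[JUM] = -2/3:-5/3 = 2/5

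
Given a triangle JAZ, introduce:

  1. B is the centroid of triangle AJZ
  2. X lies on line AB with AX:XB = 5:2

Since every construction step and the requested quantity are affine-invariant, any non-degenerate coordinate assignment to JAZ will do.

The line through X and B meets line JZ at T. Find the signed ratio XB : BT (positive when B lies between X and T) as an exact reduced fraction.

XB:BT = 4/7

Choose coordinates J = (0, 0), A = (1, 0), Z = (0, 1).
1. B is the centroid of triangle AJZ ⇒ B = (1/3, 1/3)
2. X lies on line AB with AX:XB = 5:2 ⇒ X = (11/21, 5/21)
line XB meets JZ at T = (0, 1/2)
B = X + t·(T−X) with t = 4/11, so XB:BT = 4/11:7/11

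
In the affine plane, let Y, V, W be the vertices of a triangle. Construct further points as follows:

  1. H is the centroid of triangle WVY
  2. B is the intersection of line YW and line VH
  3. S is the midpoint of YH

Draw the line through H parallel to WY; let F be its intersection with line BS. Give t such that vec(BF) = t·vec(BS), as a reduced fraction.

Assign Y = (0, 0), V = (1, 0), W = (0, 1) — the answer is frame-independent, so this choice is without loss of generality.
1. H is the centroid of triangle WVY ⇒ H = (1/3, 1/3)
2. B is the intersection of line YW and line VH ⇒ B = (0, 1/2)
3. S is the midpoint of YH ⇒ S = (1/6, 1/6)
through H parallel to WY: direction (0, -1); meets BS at F = (1/3, -1/6)
F = B + t·(S−B) with t = 2

t = 2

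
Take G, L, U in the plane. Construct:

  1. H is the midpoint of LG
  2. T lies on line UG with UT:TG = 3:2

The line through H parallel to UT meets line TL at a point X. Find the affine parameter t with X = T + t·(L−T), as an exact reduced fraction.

Assign G = (0, 0), L = (1, 0), U = (0, 1) — the answer is frame-independent, so this choice is without loss of generality.
1. H is the midpoint of LG ⇒ H = (1/2, 0)
2. T lies on line UG with UT:TG = 3:2 ⇒ T = (0, 2/5)
through H parallel to UT: direction (0, -3/5); meets TL at X = (1/2, 1/5)
X = T + t·(L−T) with t = 1/2

t = 1/2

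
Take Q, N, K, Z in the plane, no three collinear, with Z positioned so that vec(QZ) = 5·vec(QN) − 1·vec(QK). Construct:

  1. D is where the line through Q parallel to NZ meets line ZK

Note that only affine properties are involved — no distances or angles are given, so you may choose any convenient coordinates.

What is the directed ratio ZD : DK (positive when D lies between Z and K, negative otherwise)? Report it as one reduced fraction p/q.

ZD:DK = -1/4

Set Q = (0, 0), N = (1, 0), K = (0, 1), Z = (5, -1); any affine frame gives the same invariant.
1. D is where the line through Q parallel to NZ meets line ZK ⇒ D = (20/3, -5/3)
D = Z + t·(K−Z) with t = -1/3, so ZD:DK = t:(1−t) = -1/3:4/3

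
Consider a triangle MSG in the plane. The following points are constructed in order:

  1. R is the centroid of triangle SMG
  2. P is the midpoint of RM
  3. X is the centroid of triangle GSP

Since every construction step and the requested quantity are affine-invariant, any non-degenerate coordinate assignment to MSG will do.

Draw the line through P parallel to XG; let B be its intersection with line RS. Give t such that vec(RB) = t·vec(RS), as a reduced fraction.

t = -3/5

Assign M = (0, 0), S = (1, 0), G = (0, 1) — the answer is frame-independent, so this choice is without loss of generality.
1. R is the centroid of triangle SMG ⇒ R = (1/3, 1/3)
2. P is the midpoint of RM ⇒ P = (1/6, 1/6)
3. X is the centroid of triangle GSP ⇒ X = (7/18, 7/18)
through P parallel to XG: direction (-7/18, 11/18); meets RS at B = (-1/15, 8/15)
B = R + t·(S−R) with t = -3/5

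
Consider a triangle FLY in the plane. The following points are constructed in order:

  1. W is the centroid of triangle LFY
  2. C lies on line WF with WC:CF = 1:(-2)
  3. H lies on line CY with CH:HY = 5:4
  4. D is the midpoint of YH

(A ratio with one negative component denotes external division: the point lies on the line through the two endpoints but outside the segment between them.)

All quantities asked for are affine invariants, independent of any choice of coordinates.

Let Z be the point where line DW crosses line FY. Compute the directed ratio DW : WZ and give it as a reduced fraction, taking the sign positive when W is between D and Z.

Assign F = (0, 0), L = (1, 0), Y = (0, 1) — the answer is frame-independent, so this choice is without loss of generality.
1. W is the centroid of triangle LFY ⇒ W = (1/3, 1/3)
2. C lies on line WF with WC:CF = 1:(-2) ⇒ C = (2/3, 2/3)
3. H lies on line CY with CH:HY = 5:4 ⇒ H = (8/27, 23/27)
4. D is the midpoint of YH ⇒ D = (4/27, 25/27)
line DW meets FY at Z = (0, 7/5)
W = D + t·(Z−D) with t = -5/4, so DW:WZ = -5/4:9/4

DW:WZ = -5/9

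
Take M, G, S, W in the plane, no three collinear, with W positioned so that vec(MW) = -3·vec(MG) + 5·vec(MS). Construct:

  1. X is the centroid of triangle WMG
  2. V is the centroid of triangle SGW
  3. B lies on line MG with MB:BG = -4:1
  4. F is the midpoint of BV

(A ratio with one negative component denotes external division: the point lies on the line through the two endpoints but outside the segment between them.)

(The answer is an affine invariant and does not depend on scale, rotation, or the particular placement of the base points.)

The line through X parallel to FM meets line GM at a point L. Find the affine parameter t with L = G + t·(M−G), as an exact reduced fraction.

t = 20/9

Work in coordinates with M = (0, 0), G = (1, 0), S = (0, 1), W = (-3, 5).
1. X is the centroid of triangle WMG ⇒ X = (-2/3, 5/3)
2. V is the centroid of triangle SGW ⇒ V = (-2/3, 2)
3. B lies on line MG with MB:BG = -4:1 ⇒ B = (4/3, 0)
4. F is the midpoint of BV ⇒ F = (1/3, 1)
through X parallel to FM: direction (-1/3, -1); meets GM at L = (-11/9, 0)
L = G + t·(M−G) with t = 20/9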